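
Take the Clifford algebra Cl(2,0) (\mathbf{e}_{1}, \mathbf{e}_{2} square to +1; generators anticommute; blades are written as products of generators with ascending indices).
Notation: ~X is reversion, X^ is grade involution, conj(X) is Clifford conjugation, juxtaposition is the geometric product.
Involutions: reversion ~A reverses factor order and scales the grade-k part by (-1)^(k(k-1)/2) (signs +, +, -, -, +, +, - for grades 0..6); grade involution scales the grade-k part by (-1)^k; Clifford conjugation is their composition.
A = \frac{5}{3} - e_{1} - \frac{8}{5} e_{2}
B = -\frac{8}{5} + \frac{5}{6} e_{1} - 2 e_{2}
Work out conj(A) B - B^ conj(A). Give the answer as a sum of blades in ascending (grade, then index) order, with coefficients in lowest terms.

first term: -\frac{151}{30} - \frac{19}{90} e_{1} - \frac{442}{75} e_{2} - \frac{10}{3} e_{1} e_{2}
second term: -\frac{3}{10} - \frac{269}{90} e_{1} + \frac{58}{75} e_{2} - \frac{10}{3} e_{1} e_{2}
Answer: -\frac{71}{15} + \frac{25}{9} e_{1} - \frac{20}{3} e_{2}


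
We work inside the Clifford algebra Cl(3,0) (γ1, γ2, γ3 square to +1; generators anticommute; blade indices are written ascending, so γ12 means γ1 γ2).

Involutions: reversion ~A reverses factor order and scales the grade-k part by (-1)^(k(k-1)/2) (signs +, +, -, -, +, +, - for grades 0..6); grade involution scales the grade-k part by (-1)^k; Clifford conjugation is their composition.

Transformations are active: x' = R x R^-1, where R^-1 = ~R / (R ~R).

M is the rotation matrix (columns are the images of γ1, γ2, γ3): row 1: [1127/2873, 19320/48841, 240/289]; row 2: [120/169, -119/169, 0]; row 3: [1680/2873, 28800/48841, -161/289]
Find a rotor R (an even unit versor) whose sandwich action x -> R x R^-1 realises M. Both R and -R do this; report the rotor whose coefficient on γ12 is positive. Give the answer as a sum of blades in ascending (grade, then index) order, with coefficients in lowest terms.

Method: write R = a + b12*γ12 + b13*γ13 + b23*γ23 with a^2 + b12^2 + b13^2 + b23^2 = 1 (so R^-1 = ~R). Expanding the columns R e_j ~R gives tr M = 4a^2 - 1 and, from the antisymmetric part, M21 - M12 = -4a*b12, M13 - M31 = 4a*b13, M32 - M23 = -4a*b23.
Here tr M = -42441/48841, so a^2 = (1 + tr M)/4 = 1600/48841 and a = ±40/221. Taking a = 40/221: M21 - M12 = 15360/48841, M13 - M31 = 12000/48841, M32 - M23 = 28800/48841, giving b12 = -96/221, b13 = 75/221, b23 = -180/221, i.e. R = 40/221 - 96/221*γ12 + 75/221*γ13 - 180/221*γ23.
Its γ12 coefficient is negative, so report the other preimage -R.
Answer: -40/221 + 96/221*γ12 - 75/221*γ13 + 180/221*γ23. Note: both R and -R realise this M (trace -42441/48841); the covering map identifies them, and the γ12-coefficient sign is the tie-breaker.


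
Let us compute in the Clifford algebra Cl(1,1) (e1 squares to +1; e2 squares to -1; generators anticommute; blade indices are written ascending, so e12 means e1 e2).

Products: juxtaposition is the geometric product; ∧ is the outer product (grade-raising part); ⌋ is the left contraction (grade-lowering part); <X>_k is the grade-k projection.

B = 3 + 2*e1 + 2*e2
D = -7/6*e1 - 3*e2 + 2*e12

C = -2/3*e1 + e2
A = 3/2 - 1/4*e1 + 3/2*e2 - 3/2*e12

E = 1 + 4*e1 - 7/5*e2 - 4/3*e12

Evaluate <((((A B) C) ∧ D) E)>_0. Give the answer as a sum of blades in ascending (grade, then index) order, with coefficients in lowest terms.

step 1: 1 + 21/4*e1 + 21/2*e2 - 8*e12
step 2: -14 + 22/3*e1 - 13/3*e2 + 49/4*e12
step 3: 49/3*e1 + 42*e2 - 991/18*e12
step 4: 26668/135 - 10507/90*e1 + 2164/9*e2 - 22133/90*e12
step 5: 26668/135
Answer: 26668/135


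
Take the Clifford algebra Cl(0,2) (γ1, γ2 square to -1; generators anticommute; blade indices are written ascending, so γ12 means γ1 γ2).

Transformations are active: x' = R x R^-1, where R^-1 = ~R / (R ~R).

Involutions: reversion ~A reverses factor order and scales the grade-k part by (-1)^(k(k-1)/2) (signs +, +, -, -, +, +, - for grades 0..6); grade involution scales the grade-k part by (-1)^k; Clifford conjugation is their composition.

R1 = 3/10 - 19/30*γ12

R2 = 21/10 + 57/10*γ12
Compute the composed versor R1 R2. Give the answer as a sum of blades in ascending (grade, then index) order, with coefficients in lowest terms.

Distribute over the terms of R1 (each basis-blade product reordered to ascending indices, repeated generators contracted through their squares):
(3/10) R2 = 63/100 + 171/100*γ12
(-19/30*γ12) R2 = 361/100 - 133/100*γ12
Summing the partial products and collecting blades:
Answer: 106/25 + 19/50*γ12


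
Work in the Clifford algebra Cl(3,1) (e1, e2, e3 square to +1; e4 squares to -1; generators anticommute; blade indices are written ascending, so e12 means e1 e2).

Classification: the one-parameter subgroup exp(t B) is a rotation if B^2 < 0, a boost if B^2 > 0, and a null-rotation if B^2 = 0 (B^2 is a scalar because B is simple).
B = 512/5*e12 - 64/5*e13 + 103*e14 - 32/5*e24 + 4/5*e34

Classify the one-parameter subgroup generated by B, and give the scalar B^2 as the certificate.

B^2 term by term: the squares give (512/5)^2*(e12)^2 + (-64/5)^2*(e13)^2 + (103)^2*(e14)^2 + (-32/5)^2*(e24)^2 + (4/5)^2*(e34)^2 = 262144/25*(-1) + 4096/25*(-1) + 10609*(+1) + 1024/25*(+1) + 16/25*(+1) = 1 (each basis 2-blade squares to minus the product of its generators' squares); cross terms between blades sharing an index anticommute and cancel; the commuting (index-disjoint) pairs give grade-4 terms 2*c*c'*(blade product), which cancel blade by blade — e1234: 4096/25 - 4096/25 = 0 — confirming B is simple. So B^2 = 1.
Answer: boost, certificate B^2 = 1. Why this suffices: the scalar 1 survives any versor conjugation, so its sign alone determines the class however B is presented.


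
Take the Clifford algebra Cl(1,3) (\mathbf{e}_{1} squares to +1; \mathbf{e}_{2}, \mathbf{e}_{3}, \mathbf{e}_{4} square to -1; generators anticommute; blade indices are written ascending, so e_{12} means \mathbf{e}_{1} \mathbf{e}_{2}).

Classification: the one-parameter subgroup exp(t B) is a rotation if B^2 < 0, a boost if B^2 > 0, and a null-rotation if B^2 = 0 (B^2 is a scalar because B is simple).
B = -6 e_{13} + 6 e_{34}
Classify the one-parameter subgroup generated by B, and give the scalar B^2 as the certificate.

B^2 term by term: the squares give (-6)^2*(e_{13})^2 + (6)^2*(e_{34})^2 = 36*(+1) + 36*(-1) = 0 (each basis 2-blade squares to minus the product of its generators' squares); cross terms between blades sharing an index anticommute and cancel. So B^2 = 0.
Answer: null-rotation, certificate B^2 = 0. Check the certificate: B^2 = 0, and that sign is decisive whatever form B takes.


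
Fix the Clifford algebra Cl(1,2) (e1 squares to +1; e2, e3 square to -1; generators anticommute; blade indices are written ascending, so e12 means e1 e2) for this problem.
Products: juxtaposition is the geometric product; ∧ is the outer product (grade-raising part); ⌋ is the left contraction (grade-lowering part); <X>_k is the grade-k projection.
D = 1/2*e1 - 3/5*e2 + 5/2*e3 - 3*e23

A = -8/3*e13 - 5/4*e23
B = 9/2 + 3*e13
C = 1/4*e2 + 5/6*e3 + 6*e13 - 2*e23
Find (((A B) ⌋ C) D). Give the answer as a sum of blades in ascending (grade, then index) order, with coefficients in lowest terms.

step 1: -8 + 15/4*e12 - 12*e13 - 45/8*e23
step 2: -333/4 - 2*e2 - 20/3*e3 - 48*e13 + 16*e23
step 3: 952/15 + 627/8*e1 + 599/20*e2 - 7989/40*e3 + 145*e12 + 10/3*e13 + 963/4*e23 - 104/5*e123
Answer: 952/15 + 627/8*e1 + 599/20*e2 - 7989/40*e3 + 145*e12 + 10/3*e13 + 963/4*e23 - 104/5*e123


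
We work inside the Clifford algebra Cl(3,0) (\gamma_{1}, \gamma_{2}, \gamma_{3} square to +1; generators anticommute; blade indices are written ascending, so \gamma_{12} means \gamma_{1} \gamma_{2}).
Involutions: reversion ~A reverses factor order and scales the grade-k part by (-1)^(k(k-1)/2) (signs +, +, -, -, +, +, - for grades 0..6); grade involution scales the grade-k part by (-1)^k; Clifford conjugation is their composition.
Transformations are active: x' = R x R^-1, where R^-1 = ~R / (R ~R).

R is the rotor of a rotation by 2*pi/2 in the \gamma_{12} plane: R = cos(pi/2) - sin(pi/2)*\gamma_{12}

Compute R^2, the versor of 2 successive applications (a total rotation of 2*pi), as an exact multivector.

The rotor phase is half the rotation angle and phases add under composition, so 2 steps in the \gamma_{12} plane accumulate phase 2*(pi/2) = \pi: R^2 = cos(\pi) - sin(\pi)*\gamma_{12}.
cos(\pi) = -1 and sin(\pi) = 0, so R^2 = -1. The total rotation 2*pi is 1 full turn, so every vector returns to itself, yet the rotor is -1, on the OTHER sheet of the double cover (an odd number of 2*pi turns).
Answer: -1


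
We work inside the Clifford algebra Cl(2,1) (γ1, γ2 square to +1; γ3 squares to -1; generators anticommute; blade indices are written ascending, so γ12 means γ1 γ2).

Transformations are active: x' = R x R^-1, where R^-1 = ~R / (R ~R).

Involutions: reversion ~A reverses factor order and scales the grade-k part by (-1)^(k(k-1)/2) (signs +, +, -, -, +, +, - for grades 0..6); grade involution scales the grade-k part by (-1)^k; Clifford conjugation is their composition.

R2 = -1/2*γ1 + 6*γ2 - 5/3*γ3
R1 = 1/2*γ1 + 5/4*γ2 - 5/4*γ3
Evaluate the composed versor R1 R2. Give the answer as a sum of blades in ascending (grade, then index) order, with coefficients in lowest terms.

Distribute over the terms of R1 (each basis-blade product reordered to ascending indices, repeated generators contracted through their squares):
(1/2*γ1) R2 = -1/4 + 3*γ12 - 5/6*γ13
(5/4*γ2) R2 = 15/2 + 5/8*γ12 - 25/12*γ23
(-5/4*γ3) R2 = -25/12 - 5/8*γ13 + 15/2*γ23
Summing the partial products and collecting blades:
Answer: 31/6 + 29/8*γ12 - 35/24*γ13 + 65/12*γ23


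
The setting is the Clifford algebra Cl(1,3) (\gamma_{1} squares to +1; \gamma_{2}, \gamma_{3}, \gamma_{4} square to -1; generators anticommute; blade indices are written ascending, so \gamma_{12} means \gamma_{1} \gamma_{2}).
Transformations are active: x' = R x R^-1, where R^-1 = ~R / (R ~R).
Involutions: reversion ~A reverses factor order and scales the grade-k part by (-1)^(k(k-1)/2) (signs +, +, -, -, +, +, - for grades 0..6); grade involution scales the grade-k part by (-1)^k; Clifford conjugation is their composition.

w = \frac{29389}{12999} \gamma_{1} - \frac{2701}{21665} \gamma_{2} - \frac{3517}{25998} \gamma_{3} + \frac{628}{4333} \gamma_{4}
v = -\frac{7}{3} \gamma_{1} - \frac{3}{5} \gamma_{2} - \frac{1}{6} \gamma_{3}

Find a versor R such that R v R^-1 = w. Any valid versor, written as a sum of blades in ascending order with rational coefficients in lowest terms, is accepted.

Sketch: the shared square \frac{1517}{300} makes R = v + w = -\frac{314}{4333} \gamma_{1} - \frac{3140}{4333} \gamma_{2} - \frac{3925}{12999} \gamma_{3} + \frac{628}{4333} \gamma_{4} the natural versor; its sandwich fixes that direction, negates (v - w)/2, and sends v to w.
Answer: -\frac{314}{4333} \gamma_{1} - \frac{3140}{4333} \gamma_{2} - \frac{3925}{12999} \gamma_{3} + \frac{628}{4333} \gamma_{4}


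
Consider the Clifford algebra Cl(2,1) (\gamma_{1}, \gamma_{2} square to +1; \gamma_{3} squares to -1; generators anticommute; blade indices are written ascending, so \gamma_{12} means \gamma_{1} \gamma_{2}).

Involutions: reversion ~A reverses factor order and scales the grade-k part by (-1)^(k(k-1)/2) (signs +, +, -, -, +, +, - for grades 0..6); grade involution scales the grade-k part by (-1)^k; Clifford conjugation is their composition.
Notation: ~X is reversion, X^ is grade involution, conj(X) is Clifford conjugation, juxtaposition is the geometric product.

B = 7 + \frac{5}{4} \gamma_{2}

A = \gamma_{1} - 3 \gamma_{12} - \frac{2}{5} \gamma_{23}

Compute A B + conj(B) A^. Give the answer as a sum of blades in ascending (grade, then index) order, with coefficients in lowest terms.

first term: \frac{13}{4} \gamma_{1} + \frac{1}{2} \gamma_{3} - \frac{79}{4} \gamma_{12} - \frac{14}{5} \gamma_{23}
second term: -\frac{43}{4} \gamma_{1} + \frac{1}{2} \gamma_{3} - \frac{89}{4} \gamma_{12} - \frac{14}{5} \gamma_{23}
Answer: -\frac{15}{2} \gamma_{1} + \gamma_{3} - 42 \gamma_{12} - \frac{28}{5} \gamma_{23}


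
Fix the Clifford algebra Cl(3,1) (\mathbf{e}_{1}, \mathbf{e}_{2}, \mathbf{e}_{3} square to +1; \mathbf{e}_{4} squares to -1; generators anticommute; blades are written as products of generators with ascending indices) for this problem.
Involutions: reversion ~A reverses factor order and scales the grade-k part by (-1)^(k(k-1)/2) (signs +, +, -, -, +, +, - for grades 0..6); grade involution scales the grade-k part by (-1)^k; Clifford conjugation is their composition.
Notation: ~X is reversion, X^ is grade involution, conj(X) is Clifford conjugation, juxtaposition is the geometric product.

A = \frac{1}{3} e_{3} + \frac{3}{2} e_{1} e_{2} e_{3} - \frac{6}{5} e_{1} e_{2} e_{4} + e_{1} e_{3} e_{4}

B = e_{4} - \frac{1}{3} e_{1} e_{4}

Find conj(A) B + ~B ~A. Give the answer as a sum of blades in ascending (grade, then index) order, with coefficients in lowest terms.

first term: -\frac{2}{5} e_{2} + \frac{1}{3} e_{3} + \frac{6}{5} e_{1} e_{2} - e_{1} e_{3} - \frac{1}{3} e_{3} e_{4} - \frac{1}{9} e_{1} e_{3} e_{4} - \frac{1}{2} e_{2} e_{3} e_{4} + \frac{3}{2} e_{1} e_{2} e_{3} e_{4}
second term: -\frac{2}{5} e_{2} + \frac{1}{3} e_{3} - \frac{6}{5} e_{1} e_{2} + e_{1} e_{3} - \frac{1}{3} e_{3} e_{4} - \frac{1}{9} e_{1} e_{3} e_{4} + \frac{1}{2} e_{2} e_{3} e_{4} + \frac{3}{2} e_{1} e_{2} e_{3} e_{4}
Answer: -\frac{4}{5} e_{2} + \frac{2}{3} e_{3} - \frac{2}{3} e_{3} e_{4} - \frac{2}{9} e_{1} e_{3} e_{4} + 3 e_{1} e_{2} e_{3} e_{4}


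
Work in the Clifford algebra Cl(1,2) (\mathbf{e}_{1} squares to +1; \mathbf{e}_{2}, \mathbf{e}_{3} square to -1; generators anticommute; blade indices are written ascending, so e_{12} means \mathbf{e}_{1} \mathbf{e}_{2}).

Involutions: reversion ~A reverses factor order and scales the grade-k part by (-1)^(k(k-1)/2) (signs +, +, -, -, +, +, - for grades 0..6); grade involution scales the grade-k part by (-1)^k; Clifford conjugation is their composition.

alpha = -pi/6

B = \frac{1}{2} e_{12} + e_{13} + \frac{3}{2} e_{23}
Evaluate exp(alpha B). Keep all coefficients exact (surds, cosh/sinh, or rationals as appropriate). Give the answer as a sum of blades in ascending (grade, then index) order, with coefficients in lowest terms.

B^2 term by term: the squares give (\frac{1}{2})^2*(e_{12})^2 + (1)^2*(e_{13})^2 + (\frac{3}{2})^2*(e_{23})^2 = \frac{1}{4}*(+1) + 1*(+1) + \frac{9}{4}*(-1) = -1 (each basis 2-blade squares to minus the product of its generators' squares); cross terms between blades sharing an index anticommute and cancel. So B^2 = -1.
B^2 = -1 — the series telescopes trigonometrically here: l = 1, alpha*l = - \frac{\pi}{6}, so exp(alpha B) = cos(- \frac{\pi}{6}) + (sin(- \frac{\pi}{6})/1)*B = \frac{\sqrt{3}}{2} + (- \frac{1}{2})*B.
Answer: \frac{\sqrt{3}}{2} - \frac{1}{4} e_{12} - \frac{1}{2} e_{13} - \frac{3}{4} e_{23}


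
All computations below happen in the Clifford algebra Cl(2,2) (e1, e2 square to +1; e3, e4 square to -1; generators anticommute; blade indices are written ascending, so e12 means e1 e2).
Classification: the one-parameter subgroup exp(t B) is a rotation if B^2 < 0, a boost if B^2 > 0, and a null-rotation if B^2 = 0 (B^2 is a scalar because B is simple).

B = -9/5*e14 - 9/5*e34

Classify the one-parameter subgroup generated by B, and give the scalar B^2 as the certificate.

B^2 term by term: the squares give (-9/5)^2*(e14)^2 + (-9/5)^2*(e34)^2 = 81/25*(+1) + 81/25*(-1) = 0 (each basis 2-blade squares to minus the product of its generators' squares); cross terms between blades sharing an index anticommute and cancel. So B^2 = 0.
Answer: null-rotation, certificate B^2 = 0. The invariant at work: B^2 = 0 is unchanged by conjugation, hence its sign classifies the subgroup whatever basis B is written in.


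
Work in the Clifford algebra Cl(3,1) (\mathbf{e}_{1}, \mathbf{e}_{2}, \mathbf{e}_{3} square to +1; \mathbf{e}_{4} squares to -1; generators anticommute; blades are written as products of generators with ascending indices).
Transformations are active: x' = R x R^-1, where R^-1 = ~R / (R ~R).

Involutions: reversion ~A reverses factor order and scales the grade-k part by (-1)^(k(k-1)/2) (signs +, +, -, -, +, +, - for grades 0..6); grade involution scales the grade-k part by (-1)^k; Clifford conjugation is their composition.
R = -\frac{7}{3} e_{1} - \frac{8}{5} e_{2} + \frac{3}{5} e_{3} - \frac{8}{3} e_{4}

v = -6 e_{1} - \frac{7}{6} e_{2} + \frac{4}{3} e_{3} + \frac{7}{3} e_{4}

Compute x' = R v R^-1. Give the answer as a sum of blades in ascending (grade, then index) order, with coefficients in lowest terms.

~R = -\frac{7}{3} e_{1} - \frac{8}{5} e_{2} + \frac{3}{5} e_{3} - \frac{8}{3} e_{4}, and R ~R = \frac{94}{75}, so R^-1 = ~R / (\frac{94}{75}).
R v = \frac{206}{9} - \frac{619}{90} e_{1} e_{2} + \frac{22}{45} e_{1} e_{3} - \frac{193}{9} e_{1} e_{4} - \frac{43}{30} e_{2} e_{3} - \frac{308}{45} e_{2} e_{4} + \frac{223}{45} e_{3} e_{4}
Answer: -\frac{33512}{423} e_{1} - \frac{16151}{282} e_{2} + \frac{2902}{141} e_{3} - \frac{42187}{423} e_{4}


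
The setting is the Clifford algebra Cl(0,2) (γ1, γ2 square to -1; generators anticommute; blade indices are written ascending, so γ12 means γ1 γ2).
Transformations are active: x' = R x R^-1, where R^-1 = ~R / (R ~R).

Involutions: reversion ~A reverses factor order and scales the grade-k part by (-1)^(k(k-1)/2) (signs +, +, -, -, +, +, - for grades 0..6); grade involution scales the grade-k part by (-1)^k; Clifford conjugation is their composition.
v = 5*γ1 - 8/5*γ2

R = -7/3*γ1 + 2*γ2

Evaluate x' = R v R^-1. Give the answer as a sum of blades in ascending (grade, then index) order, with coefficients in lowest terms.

~R = -7/3*γ1 + 2*γ2, and R ~R = -85/9, so R^-1 = ~R / (-85/9).
R v = 223/15 - 94/15*γ12
Answer: 997/425*γ1 - 1996/425*γ2


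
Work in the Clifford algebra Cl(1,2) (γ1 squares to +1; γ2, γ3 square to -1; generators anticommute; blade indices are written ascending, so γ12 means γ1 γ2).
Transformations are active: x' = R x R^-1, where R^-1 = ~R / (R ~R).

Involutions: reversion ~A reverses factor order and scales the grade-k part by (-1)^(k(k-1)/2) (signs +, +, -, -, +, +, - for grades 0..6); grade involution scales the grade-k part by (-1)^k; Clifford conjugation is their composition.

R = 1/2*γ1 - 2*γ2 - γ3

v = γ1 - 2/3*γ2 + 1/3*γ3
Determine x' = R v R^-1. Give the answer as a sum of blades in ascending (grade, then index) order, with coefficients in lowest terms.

~R = 1/2*γ1 - 2*γ2 - γ3, and R ~R = -19/4, so R^-1 = ~R / (-19/4).
R v = -1/2 + 5/3*γ12 + 7/6*γ13 - 4/3*γ23
Answer: -17/19*γ1 + 14/57*γ2 - 31/57*γ3


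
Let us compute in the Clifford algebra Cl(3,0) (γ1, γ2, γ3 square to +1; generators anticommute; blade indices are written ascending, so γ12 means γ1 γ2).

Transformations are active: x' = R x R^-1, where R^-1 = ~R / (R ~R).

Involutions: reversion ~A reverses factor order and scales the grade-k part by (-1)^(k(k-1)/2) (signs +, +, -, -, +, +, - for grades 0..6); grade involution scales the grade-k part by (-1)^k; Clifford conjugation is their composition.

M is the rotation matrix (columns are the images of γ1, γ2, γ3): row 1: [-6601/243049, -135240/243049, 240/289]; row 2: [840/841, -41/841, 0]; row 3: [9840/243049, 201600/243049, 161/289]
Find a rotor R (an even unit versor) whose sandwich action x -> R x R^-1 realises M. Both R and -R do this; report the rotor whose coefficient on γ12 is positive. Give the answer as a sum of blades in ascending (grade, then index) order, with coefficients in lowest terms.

Method: write R = a + b12*γ12 + b13*γ13 + b23*γ23 with a^2 + b12^2 + b13^2 + b23^2 = 1 (so R^-1 = ~R). Expanding the columns R e_j ~R gives tr M = 4a^2 - 1 and, from the antisymmetric part, M21 - M12 = -4a*b12, M13 - M31 = 4a*b13, M32 - M23 = -4a*b23.
Here tr M = 116951/243049, so a^2 = (1 + tr M)/4 = 90000/243049 and a = ±300/493. Taking a = 300/493: M21 - M12 = 378000/243049, M13 - M31 = 192000/243049, M32 - M23 = 201600/243049, giving b12 = -315/493, b13 = 160/493, b23 = -168/493, i.e. R = 300/493 - 315/493*γ12 + 160/493*γ13 - 168/493*γ23.
Its γ12 coefficient is negative, so report the other preimage -R.
Answer: -300/493 + 315/493*γ12 - 160/493*γ13 + 168/493*γ23. Uniqueness: Spin(3) -> SO(3) maps R and -R to the same rotation of trace 116951/243049; fixing the sign of the γ12 coefficient removes the ambiguity.


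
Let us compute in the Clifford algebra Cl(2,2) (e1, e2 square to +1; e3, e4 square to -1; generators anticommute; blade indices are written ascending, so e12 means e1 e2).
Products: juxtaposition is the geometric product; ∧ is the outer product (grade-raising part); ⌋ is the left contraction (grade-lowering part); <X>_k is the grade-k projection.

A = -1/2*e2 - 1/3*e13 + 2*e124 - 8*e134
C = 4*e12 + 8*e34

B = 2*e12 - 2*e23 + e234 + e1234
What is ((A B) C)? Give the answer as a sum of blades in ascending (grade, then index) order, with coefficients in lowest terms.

step 1: e1 + 8*e2 - e3 - 4*e4 + 26/3*e12 - 2*e13 - 2/3*e23 + 1/3*e24 - 1/2*e34 + 47/3*e124 - 7/2*e134 - 16*e234
step 2: -92/3 - 4*e1 + 132*e2 - 32*e3 - 164/3*e4 + 8/3*e13 + 44/3*e14 - 16/3*e23 + 16/3*e24 + 364/3*e123 - 16*e124 + 72*e134 + 50*e234 + 202/3*e1234
Answer: -92/3 - 4*e1 + 132*e2 - 32*e3 - 164/3*e4 + 8/3*e13 + 44/3*e14 - 16/3*e23 + 16/3*e24 + 364/3*e123 - 16*e124 + 72*e134 + 50*e234 + 202/3*e1234


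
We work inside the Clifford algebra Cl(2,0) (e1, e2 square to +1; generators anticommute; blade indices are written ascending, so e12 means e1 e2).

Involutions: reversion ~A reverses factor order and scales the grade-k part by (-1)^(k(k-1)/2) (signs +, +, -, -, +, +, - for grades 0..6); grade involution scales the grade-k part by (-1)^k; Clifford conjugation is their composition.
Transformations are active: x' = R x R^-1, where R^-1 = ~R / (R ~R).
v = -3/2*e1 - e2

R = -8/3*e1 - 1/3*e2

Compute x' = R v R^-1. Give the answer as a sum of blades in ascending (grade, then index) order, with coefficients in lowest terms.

~R = -8/3*e1 - 1/3*e2, and R ~R = 65/9, so R^-1 = ~R / (65/9).
R v = 13/3 + 13/6*e12
Answer: -17/10*e1 + 3/5*e2


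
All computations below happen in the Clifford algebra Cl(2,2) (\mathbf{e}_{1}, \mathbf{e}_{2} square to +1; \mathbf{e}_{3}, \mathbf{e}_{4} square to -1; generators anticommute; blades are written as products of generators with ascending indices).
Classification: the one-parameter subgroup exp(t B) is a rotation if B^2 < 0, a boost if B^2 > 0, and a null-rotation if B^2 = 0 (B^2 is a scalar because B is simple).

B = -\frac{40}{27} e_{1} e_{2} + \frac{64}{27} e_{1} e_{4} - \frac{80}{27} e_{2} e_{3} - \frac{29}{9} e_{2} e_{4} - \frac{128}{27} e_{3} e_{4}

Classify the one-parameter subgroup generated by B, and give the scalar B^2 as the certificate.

B^2 term by term: the squares give (-\frac{40}{27})^2*(e_{1} e_{2})^2 + (\frac{64}{27})^2*(e_{1} e_{4})^2 + (-\frac{80}{27})^2*(e_{2} e_{3})^2 + (-\frac{29}{9})^2*(e_{2} e_{4})^2 + (-\frac{128}{27})^2*(e_{3} e_{4})^2 = \frac{1600}{729}*(-1) + \frac{4096}{729}*(+1) + \frac{6400}{729}*(+1) + \frac{841}{81}*(+1) + \frac{16384}{729}*(-1) = \frac{1}{9} (each basis 2-blade squares to minus the product of its generators' squares); cross terms between blades sharing an index anticommute and cancel; the commuting (index-disjoint) pairs give grade-4 terms 2*c*c'*(blade product), which cancel blade by blade — e_{1} e_{2} e_{3} e_{4}: \frac{10240}{729} - \frac{10240}{729} = 0 — confirming B is simple. So B^2 = \frac{1}{9}.
Answer: boost, certificate B^2 = \frac{1}{9}. Certificate logic: \frac{1}{9} is a conjugation-invariant scalar, so its sign fixes rotation versus boost versus null-rotation outright.


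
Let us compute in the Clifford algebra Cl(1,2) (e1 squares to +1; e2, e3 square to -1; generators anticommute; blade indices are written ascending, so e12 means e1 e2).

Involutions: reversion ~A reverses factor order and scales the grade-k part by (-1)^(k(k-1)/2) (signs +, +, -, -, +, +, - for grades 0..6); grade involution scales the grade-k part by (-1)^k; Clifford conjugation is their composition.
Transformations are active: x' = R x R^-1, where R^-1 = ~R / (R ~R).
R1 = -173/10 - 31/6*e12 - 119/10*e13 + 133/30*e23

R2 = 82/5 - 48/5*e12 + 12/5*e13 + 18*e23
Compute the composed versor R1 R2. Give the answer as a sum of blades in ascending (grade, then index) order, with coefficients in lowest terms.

Distribute over the terms of R1 (each basis-blade product reordered to ascending indices, repeated generators contracted through their squares):
(-173/10) R2 = -7093/25 + 4152/25*e12 - 1038/25*e13 - 1557/5*e23
(-31/6*e12) R2 = 248/5 - 1271/15*e12 + 93*e13 + 62/5*e23
(-119/10*e13) R2 = -714/25 - 1071/5*e12 - 4879/25*e13 + 2856/25*e23
(133/30*e23) R2 = -399/5 - 266/25*e12 - 1064/25*e13 + 5453/75*e23
Summing the partial products and collecting blades:
Answer: -8562/25 - 10762/75*e12 - 4656/25*e13 - 8404/75*e23


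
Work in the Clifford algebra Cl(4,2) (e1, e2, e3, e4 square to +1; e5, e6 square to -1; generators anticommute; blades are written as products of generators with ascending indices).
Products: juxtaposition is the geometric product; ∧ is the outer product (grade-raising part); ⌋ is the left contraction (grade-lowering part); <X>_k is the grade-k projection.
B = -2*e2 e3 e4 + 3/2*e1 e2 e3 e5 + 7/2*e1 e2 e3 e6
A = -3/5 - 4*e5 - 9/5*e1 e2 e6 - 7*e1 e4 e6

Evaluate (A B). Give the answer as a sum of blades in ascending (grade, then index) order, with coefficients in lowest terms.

step 1: 63/10*e3 - 6*e1 e2 e3 + 257/10*e2 e3 e4 + 27/10*e3 e5 e6 - 9/10*e1 e2 e3 e5 - 161/10*e1 e2 e3 e6 - 18/5*e1 e3 e4 e6 - 8*e2 e3 e4 e5 + 14*e1 e2 e3 e5 e6 + 21/2*e2 e3 e4 e5 e6
Answer: 63/10*e3 - 6*e1 e2 e3 + 257/10*e2 e3 e4 + 27/10*e3 e5 e6 - 9/10*e1 e2 e3 e5 - 161/10*e1 e2 e3 e6 - 18/5*e1 e3 e4 e6 - 8*e2 e3 e4 e5 + 14*e1 e2 e3 e5 e6 + 21/2*e2 e3 e4 e5 e6


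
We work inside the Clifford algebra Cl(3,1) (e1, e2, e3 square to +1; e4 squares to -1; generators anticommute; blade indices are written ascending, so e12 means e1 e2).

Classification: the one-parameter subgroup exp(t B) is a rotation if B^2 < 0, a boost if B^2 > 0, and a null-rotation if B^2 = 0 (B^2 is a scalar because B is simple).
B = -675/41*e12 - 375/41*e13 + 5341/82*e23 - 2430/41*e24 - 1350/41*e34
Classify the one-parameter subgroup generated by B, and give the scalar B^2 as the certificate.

B^2 term by term: the squares give (-675/41)^2*(e12)^2 + (-375/41)^2*(e13)^2 + (5341/82)^2*(e23)^2 + (-2430/41)^2*(e24)^2 + (-1350/41)^2*(e34)^2 = 455625/1681*(-1) + 140625/1681*(-1) + 28526281/6724*(-1) + 5904900/1681*(+1) + 1822500/1681*(+1) = -1/4 (each basis 2-blade squares to minus the product of its generators' squares); cross terms between blades sharing an index anticommute and cancel; the commuting (index-disjoint) pairs give grade-4 terms 2*c*c'*(blade product), which cancel blade by blade — e1234: 1822500/1681 - 1822500/1681 = 0 — confirming B is simple. So B^2 = -1/4.
Answer: rotation, certificate B^2 = -1/4. One invariant decides it: the square -1/4 survives every conjugation, and its sign is exactly the classification.


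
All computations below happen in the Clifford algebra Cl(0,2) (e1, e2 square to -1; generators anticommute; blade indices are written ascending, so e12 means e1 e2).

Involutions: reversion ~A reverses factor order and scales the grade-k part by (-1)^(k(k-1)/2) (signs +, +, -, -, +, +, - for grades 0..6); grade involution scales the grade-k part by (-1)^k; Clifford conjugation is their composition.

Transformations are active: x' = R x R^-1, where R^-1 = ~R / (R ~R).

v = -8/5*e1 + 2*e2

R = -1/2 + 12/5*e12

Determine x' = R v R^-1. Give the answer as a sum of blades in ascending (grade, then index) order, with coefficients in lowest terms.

~R = -1/2 - 12/5*e12, and R ~R = 601/100, so R^-1 = ~R / (601/100).
R v = -4*e1 - 121/25*e2
Answer: 6808/3005*e1 - 718/601*e2


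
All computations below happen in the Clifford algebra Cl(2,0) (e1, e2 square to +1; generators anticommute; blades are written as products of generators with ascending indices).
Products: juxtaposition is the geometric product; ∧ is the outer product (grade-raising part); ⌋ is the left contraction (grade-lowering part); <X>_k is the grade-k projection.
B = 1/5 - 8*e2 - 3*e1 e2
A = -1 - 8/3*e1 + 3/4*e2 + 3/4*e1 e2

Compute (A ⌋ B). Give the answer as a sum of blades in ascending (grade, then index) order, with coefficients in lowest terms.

step 1: -79/20 + 9/4*e1 + 16*e2 + 3*e1 e2
Answer: -79/20 + 9/4*e1 + 16*e2 + 3*e1 e2


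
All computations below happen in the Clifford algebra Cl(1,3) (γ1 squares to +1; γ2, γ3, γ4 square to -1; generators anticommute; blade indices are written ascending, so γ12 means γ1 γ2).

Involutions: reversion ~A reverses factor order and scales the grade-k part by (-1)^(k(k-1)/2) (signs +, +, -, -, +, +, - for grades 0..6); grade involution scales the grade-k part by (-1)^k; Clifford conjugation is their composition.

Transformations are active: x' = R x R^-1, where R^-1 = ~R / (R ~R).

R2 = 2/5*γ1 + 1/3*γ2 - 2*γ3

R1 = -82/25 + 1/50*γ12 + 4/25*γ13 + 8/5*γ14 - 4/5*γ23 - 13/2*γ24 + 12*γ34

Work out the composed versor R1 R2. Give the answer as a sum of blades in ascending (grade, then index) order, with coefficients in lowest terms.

Distribute over the terms of R2 (each basis-blade product reordered to ascending indices, repeated generators contracted through their squares):
R1 (2/5*γ1) = -164/125*γ1 - 1/125*γ2 - 8/125*γ3 - 16/25*γ4 - 8/25*γ123 - 13/5*γ124 + 24/5*γ134
R1 (1/3*γ2) = -1/150*γ1 - 82/75*γ2 - 4/15*γ3 - 13/6*γ4 - 4/75*γ123 - 8/15*γ124 + 4*γ234
R1 (-2*γ3) = 8/25*γ1 - 8/5*γ2 + 164/25*γ3 - 24*γ4 - 1/25*γ123 + 16/5*γ134 - 13*γ234
Summing the partial products and collecting blades:
Answer: -749/750*γ1 - 1013/375*γ2 + 2336/375*γ3 - 4021/150*γ4 - 31/75*γ123 - 47/15*γ124 + 8*γ134 - 9*γ234


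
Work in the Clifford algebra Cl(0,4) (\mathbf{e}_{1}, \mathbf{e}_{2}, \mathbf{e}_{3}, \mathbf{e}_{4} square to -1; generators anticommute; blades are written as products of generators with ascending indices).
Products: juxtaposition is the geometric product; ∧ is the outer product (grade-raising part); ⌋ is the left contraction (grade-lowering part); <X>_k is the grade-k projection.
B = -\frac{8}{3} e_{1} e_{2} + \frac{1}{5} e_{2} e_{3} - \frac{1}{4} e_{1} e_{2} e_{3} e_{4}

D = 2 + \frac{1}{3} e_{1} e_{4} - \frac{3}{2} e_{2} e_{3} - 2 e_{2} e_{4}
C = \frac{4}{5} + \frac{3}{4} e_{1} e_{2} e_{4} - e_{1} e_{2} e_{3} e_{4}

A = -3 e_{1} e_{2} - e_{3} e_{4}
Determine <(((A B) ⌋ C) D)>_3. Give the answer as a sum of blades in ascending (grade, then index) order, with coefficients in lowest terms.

step 1: -8 - \frac{1}{4} e_{1} e_{2} + \frac{3}{5} e_{1} e_{3} - \frac{1}{5} e_{2} e_{4} - \frac{3}{4} e_{3} e_{4} + \frac{8}{3} e_{1} e_{2} e_{3} e_{4}
step 2: -\frac{136}{15} + \frac{3}{20} e_{1} + \frac{3}{16} e_{4} - \frac{3}{4} e_{1} e_{2} + \frac{1}{5} e_{1} e_{3} - \frac{3}{5} e_{2} e_{4} - \frac{1}{4} e_{3} e_{4} - 6 e_{1} e_{2} e_{4} + 8 e_{1} e_{2} e_{3} e_{4}
step 3: -\frac{58}{3} - \frac{931}{80} e_{1} - \frac{19}{8} e_{2} + \frac{13}{40} e_{4} - \frac{8}{5} e_{1} e_{2} - \frac{1997}{120} e_{1} e_{3} + \frac{673}{90} e_{1} e_{4} + \frac{313}{30} e_{2} e_{3} + \frac{2047}{120} e_{2} e_{4} - \frac{4}{3} e_{3} e_{4} - \frac{9}{40} e_{1} e_{2} e_{3} - \frac{123}{10} e_{1} e_{2} e_{4} - 9 e_{1} e_{3} e_{4} - \frac{9}{32} e_{2} e_{3} e_{4} + \frac{82}{5} e_{1} e_{2} e_{3} e_{4}
step 4: -\frac{9}{40} e_{1} e_{2} e_{3} - \frac{123}{10} e_{1} e_{2} e_{4} - 9 e_{1} e_{3} e_{4} - \frac{9}{32} e_{2} e_{3} e_{4}
Answer: -\frac{9}{40} e_{1} e_{2} e_{3} - \frac{123}{10} e_{1} e_{2} e_{4} - 9 e_{1} e_{3} e_{4} - \frac{9}{32} e_{2} e_{3} e_{4}


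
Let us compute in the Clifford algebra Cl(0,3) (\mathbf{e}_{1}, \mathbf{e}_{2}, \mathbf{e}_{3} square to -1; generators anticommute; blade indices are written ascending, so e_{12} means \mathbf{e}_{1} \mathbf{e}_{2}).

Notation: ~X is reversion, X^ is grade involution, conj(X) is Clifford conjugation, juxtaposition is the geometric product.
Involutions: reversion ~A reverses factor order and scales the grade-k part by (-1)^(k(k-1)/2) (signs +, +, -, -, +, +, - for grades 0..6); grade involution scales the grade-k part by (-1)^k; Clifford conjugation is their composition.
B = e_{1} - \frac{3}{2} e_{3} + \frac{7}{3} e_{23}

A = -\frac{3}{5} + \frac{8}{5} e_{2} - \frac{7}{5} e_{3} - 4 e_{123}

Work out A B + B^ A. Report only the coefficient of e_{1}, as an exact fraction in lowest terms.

first term: -\frac{21}{10} + \frac{131}{15} e_{1} - \frac{49}{15} e_{2} - \frac{17}{6} e_{3} - \frac{38}{5} e_{12} + \frac{7}{5} e_{13} + \frac{1}{5} e_{23}
second term: \frac{21}{10} + \frac{149}{15} e_{1} + \frac{49}{15} e_{2} + \frac{17}{6} e_{3} + \frac{22}{5} e_{12} + \frac{7}{5} e_{13} - \frac{39}{5} e_{23}
Answer: \frac{56}{3}


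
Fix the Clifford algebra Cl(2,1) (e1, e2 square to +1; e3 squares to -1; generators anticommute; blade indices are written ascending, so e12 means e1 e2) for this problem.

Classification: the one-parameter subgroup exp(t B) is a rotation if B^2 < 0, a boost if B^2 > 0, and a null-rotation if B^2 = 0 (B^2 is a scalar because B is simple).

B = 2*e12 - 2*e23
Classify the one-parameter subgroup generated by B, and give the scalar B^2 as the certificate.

B^2 term by term: the squares give (2)^2*(e12)^2 + (-2)^2*(e23)^2 = 4*(-1) + 4*(+1) = 0 (each basis 2-blade squares to minus the product of its generators' squares); cross terms between blades sharing an index anticommute and cancel. So B^2 = 0.
Answer: null-rotation, certificate B^2 = 0. The invariant at work: B^2 = 0 is unchanged by conjugation, hence its sign classifies the subgroup whatever basis B is written in.


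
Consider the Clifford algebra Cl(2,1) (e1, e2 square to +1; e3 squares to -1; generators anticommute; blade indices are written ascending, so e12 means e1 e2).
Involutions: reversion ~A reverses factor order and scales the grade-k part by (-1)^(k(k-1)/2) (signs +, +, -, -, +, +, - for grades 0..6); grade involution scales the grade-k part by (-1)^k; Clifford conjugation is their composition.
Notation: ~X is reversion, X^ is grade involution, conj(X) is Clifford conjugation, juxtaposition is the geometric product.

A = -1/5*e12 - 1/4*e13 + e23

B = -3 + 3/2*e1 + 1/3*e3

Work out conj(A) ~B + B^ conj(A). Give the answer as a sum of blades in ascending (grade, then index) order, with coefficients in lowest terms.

first term: -1/12*e1 + 1/30*e2 - 3/8*e3 - 3/5*e12 - 3/4*e13 + 3*e23 - 43/30*e123
second term: -1/12*e1 + 1/30*e2 - 3/8*e3 - 3/5*e12 - 3/4*e13 + 3*e23 + 43/30*e123
Answer: -1/6*e1 + 1/15*e2 - 3/4*e3 - 6/5*e12 - 3/2*e13 + 6*e23


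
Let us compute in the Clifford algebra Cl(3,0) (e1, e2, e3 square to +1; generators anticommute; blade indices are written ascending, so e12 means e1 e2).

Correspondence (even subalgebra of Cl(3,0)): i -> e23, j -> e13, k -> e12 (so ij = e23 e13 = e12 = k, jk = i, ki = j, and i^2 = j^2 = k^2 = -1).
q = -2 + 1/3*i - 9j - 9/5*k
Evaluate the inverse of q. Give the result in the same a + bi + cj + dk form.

In blades: q = -2 - 9/5*e12 - 9*e13 + 1/3*e23.
With qbar = -2 + 9/5*e12 + 9*e13 - 1/3*e23 (scalar fixed, mapped units negated), q qbar = 19879/225 (the sum of squared coefficients), so q^-1 = qbar / (19879/225) = -450/19879 + 405/19879*e12 + 2025/19879*e13 - 75/19879*e23; translating back:
Answer: -450/19879 - 75/19879*i + 2025/19879*j + 405/19879*k


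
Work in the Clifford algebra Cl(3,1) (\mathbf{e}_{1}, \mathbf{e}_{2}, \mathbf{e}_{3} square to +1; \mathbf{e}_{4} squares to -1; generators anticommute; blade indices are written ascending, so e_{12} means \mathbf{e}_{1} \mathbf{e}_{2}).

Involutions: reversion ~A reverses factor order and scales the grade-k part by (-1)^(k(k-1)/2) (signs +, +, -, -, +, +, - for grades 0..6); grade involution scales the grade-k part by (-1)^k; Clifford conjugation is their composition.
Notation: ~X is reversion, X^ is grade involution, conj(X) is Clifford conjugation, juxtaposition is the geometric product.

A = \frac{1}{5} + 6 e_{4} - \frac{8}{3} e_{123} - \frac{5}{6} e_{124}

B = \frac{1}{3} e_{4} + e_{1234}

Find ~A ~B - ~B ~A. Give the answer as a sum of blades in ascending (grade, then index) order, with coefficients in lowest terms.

first term: -2 - \frac{5}{6} e_{3} - \frac{13}{5} e_{4} - \frac{5}{18} e_{12} + 6 e_{123} + \frac{49}{45} e_{1234}
second term: -2 + \frac{5}{6} e_{3} + \frac{41}{15} e_{4} - \frac{5}{18} e_{12} - 6 e_{123} - \frac{31}{45} e_{1234}
Answer: -\frac{5}{3} e_{3} - \frac{16}{3} e_{4} + 12 e_{123} + \frac{16}{9} e_{1234}


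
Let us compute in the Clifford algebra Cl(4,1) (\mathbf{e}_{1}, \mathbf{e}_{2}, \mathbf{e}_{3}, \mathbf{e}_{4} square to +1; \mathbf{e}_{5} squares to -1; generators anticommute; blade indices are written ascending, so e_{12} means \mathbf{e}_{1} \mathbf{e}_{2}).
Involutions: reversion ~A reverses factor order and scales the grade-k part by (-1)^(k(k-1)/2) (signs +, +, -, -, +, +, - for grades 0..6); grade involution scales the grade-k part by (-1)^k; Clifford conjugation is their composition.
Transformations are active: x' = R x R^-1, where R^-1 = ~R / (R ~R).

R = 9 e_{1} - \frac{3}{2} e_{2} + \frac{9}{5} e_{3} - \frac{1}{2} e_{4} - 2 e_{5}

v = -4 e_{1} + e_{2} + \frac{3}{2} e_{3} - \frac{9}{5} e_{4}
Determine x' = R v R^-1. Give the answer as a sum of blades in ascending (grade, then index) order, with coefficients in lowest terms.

~R = 9 e_{1} - \frac{3}{2} e_{2} + \frac{9}{5} e_{3} - \frac{1}{2} e_{4} - 2 e_{5}, and R ~R = \frac{4137}{50}, so R^-1 = ~R / (\frac{4137}{50}).
R v = -\frac{339}{10} + 3 e_{12} + \frac{207}{10} e_{13} - \frac{91}{5} e_{14} - 8 e_{15} - \frac{81}{20} e_{23} + \frac{16}{5} e_{24} + 2 e_{25} - \frac{249}{100} e_{34} + 3 e_{35} - \frac{18}{5} e_{45}
Answer: -\frac{4654}{1379} e_{1} + \frac{316}{1379} e_{2} - \frac{8205}{2758} e_{3} + \frac{15236}{6895} e_{4} + \frac{2260}{1379} e_{5}


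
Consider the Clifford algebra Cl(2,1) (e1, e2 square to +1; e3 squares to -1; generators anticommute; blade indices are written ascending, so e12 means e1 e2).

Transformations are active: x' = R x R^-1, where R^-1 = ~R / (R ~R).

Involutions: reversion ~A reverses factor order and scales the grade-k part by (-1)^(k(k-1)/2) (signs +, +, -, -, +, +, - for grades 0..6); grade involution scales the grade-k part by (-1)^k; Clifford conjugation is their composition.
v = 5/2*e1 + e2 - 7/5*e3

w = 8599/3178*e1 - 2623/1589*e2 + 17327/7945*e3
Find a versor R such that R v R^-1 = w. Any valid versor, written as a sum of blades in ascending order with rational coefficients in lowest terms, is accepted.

Sketch: the shared square 529/100 makes R = v + w = 8272/1589*e1 - 1034/1589*e2 + 6204/7945*e3 the natural versor; its sandwich fixes that direction, negates (v - w)/2, and sends v to w.
Answer: 8272/1589*e1 - 1034/1589*e2 + 6204/7945*e3


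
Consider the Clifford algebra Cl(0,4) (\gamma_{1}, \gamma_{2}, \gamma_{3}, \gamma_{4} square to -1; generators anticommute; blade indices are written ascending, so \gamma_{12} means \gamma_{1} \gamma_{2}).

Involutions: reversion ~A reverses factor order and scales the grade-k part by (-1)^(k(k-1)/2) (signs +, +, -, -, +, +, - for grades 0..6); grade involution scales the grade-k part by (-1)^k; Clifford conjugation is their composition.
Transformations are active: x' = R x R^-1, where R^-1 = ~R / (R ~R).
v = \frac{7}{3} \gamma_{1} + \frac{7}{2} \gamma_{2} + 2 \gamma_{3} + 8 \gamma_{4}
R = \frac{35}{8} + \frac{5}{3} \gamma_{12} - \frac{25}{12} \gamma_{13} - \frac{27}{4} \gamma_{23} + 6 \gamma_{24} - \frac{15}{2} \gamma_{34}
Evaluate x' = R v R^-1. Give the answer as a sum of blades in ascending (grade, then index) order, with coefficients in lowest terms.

~R = \frac{35}{8} - \frac{5}{3} \gamma_{12} + \frac{25}{12} \gamma_{13} + \frac{27}{4} \gamma_{23} - 6 \gamma_{24} + \frac{15}{2} \gamma_{34}, and R ~R = \frac{94505}{576}, so R^-1 = ~R / (\frac{94505}{576}).
R v = \frac{205}{24} \gamma_{1} - \frac{2203}{144} \gamma_{2} + \frac{2899}{72} \gamma_{3} + 41 \gamma_{4} - \frac{41}{8} \gamma_{123} + \frac{82}{3} \gamma_{124} - \frac{205}{6} \gamma_{134} - \frac{369}{4} \gamma_{234}
Answer: \frac{11}{3} \gamma_{1} + \frac{327}{82} \gamma_{2} + \frac{1392}{205} \gamma_{3} + \frac{16}{5} \gamma_{4}
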